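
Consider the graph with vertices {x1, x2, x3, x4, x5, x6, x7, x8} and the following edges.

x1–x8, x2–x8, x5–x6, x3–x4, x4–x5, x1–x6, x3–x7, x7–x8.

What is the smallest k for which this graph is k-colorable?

3

The cycle x6-x5-x4-x3-x7-x8-x1-x6 has odd length 7, so it cannot be 2-colored; at least 3 colors are needed.
3 colors suffice: color 1 → {x3, x6, x8}; color 2 → {x1, x2, x4, x7}; color 3 → {x5}. No two adjacent vertices share a color.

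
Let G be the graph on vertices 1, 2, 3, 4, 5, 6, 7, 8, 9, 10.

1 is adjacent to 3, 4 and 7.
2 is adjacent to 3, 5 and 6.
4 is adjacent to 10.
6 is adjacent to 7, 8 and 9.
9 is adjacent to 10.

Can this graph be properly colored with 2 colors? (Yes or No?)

The cycle 2-6-7-1-3-2 has odd length 5, so it cannot be 2-colored; at least 3 colors are needed.
So 2 colors are not enough.

No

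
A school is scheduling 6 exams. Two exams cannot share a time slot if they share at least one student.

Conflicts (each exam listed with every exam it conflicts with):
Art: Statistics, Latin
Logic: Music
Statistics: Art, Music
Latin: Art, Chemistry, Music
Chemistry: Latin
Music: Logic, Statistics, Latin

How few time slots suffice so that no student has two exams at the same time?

Logic and Music conflict, so at least 2 time slots are needed.
2 time slots suffice: Art=1, Logic=2, Statistics=2, Latin=2, Chemistry=1, Music=1. No two conflicting exams share a time slot.

2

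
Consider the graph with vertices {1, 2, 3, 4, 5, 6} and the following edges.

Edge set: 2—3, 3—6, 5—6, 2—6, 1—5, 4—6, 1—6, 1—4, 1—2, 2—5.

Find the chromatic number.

1, 2, 5, 6 are pairwise adjacent (a clique of size 4), so at least 4 colors are needed.
4 colors suffice: color red → {6}; color blue → {1, 3}; color green → {2, 4}; color yellow → {5}. Every edge joins two different colors.

4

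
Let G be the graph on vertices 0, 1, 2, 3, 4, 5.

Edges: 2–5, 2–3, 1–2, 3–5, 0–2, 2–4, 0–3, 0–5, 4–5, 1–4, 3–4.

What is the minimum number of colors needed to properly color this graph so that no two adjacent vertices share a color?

2, 3, 4, 5 are pairwise adjacent (a clique of size 4), so at least 4 colors are needed.
One proper 4-coloring: 0=d, 1=b, 2=a, 3=c, 4=d, 5=b. No two adjacent vertices share a color.

4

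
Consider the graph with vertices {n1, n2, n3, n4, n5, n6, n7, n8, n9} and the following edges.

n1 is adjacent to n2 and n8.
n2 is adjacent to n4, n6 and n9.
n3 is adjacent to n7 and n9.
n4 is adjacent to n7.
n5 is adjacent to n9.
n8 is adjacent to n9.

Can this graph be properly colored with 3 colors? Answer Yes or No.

Yes

The chromatic number is 3. The cycle n7-n4-n2-n9-n3-n7 has odd length 5, so it cannot be 2-colored; at least 3 colors are needed.
A valid assignment using 3 colors: n1=2, n2=1, n3=1, n4=2, n5=1, n6=2, n7=3, n8=1, n9=2.
That is already a proper 3-coloring.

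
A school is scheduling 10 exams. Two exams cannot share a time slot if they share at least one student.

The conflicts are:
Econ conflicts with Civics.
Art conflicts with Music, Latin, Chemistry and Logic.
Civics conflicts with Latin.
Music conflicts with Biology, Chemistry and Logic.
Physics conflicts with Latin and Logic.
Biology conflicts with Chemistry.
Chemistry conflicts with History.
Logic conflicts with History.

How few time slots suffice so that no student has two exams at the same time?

Art, Music, Chemistry pairwise conflict, so at least 3 time slots are needed.
3 time slots suffice: time slot 1 → {Art, Civics, Physics, Biology, History}; time slot 2 → {Econ, Latin, Chemistry, Logic}; time slot 3 → {Music}. Each listed conflict is separated.

3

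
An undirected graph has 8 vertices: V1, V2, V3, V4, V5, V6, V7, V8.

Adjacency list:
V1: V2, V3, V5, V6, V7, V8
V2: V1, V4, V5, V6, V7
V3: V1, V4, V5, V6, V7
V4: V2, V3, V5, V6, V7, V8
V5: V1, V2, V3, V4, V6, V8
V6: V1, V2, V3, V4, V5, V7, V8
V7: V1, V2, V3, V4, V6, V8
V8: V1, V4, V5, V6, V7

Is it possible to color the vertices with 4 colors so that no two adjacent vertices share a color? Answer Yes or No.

The chromatic number is 4. V4, V6, V7, V8 form a clique, so at least 4 colors are needed.
4 colors suffice: color R → {V6}; color B → {V1, V4}; color G → {V5, V7}; color Y → {V2, V3, V8}.
That is already a proper 4-coloring.

Yes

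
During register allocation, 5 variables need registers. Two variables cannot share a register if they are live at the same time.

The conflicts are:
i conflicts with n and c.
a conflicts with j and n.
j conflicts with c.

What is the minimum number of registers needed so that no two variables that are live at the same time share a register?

3

The cycle j-c-i-n-a-j has odd length 5, so it cannot be 2-colored; at least 3 registers are needed.
3 registers suffice: i=1, a=1, j=2, n=2, c=3. No two conflicting variables share a register.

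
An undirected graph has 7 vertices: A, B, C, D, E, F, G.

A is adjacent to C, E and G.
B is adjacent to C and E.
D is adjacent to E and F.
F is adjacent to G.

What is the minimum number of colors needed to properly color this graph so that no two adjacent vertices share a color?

3

The cycle A-E-D-F-G-A has odd length 5, so it cannot be 2-colored; at least 3 colors are needed.
A valid assignment using 3 colors: A=blue, B=blue, C=red, D=blue, E=red, F=red, G=green. Each edge has distinct colors on its endpoints.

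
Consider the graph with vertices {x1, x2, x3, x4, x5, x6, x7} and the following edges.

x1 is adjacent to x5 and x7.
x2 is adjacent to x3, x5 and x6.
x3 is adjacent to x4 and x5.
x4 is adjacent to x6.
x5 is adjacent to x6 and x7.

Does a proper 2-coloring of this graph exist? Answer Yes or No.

x1, x5, x7 are pairwise adjacent, so at least 3 colors are needed.
So 2 colors are not enough.

No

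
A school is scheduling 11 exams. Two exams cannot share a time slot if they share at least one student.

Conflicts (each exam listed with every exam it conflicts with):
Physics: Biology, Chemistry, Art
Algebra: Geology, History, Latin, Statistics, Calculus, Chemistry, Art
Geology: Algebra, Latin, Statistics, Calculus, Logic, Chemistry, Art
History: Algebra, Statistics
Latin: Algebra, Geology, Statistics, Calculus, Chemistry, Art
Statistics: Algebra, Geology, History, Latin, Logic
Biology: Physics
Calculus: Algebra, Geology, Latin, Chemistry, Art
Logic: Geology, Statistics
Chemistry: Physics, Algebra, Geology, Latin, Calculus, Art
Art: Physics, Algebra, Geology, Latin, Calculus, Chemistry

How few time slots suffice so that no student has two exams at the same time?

6

Algebra, Geology, Latin, Calculus, Chemistry, Art pairwise conflict, so at least 6 time slots are needed.
A valid assignment using 6 time slots: Physics=1, Algebra=1, Geology=2, History=2, Latin=3, Statistics=4, Biology=2, Calculus=6, Logic=1, Chemistry=5, Art=4. Every pair that conflicts lands in different time slots.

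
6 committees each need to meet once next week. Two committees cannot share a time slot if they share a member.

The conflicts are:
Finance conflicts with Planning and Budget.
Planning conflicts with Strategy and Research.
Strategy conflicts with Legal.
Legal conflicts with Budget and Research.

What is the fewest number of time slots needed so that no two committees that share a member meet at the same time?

The cycle Planning-Strategy-Legal-Budget-Finance-Planning has odd length 5, so it cannot be 2-colored; at least 3 time slots are needed.
Using 3 time slots: Finance=2, Planning=1, Strategy=2, Legal=1, Budget=3, Research=2. Every pair that conflicts lands in different time slots.

3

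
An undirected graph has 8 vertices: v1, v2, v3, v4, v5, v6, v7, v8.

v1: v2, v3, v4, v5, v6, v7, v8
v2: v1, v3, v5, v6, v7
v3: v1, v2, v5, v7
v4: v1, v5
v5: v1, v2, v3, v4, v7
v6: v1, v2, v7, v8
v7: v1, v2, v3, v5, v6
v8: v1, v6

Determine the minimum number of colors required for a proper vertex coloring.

5

v1, v2, v3, v5, v7 form a clique, so at least 5 colors are needed.
5 colors suffice: color R → {v1}; color B → {v5, v6}; color G → {v2, v4, v8}; color Y → {v7}; color P → {v3}. Every edge joins two different colors.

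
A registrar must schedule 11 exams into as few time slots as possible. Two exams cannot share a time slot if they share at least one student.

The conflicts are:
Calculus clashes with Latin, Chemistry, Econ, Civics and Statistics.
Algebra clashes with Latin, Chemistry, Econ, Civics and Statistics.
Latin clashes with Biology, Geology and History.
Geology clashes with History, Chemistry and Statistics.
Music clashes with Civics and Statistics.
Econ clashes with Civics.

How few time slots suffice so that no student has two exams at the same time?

Latin, Geology, History pairwise conflict, so at least 3 time slots are needed.
3 time slots suffice: time slot 1 → {Calculus, Algebra, Biology, Geology, Music}; time slot 2 → {Latin, Chemistry, Civics, Statistics}; time slot 3 → {History, Econ}. No two conflicting exams share a time slot.

3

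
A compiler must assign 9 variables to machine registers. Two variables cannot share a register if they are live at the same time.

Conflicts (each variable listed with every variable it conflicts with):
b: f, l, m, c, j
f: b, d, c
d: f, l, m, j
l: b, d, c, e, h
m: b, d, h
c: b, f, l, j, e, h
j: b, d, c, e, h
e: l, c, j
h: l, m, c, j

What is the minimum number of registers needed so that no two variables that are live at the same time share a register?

3

b, f, c pairwise conflict, so at least 3 registers are needed.
Using 3 registers: b=2, f=3, d=1, l=3, m=3, c=1, j=3, e=2, h=2. No two conflicting variables share a register.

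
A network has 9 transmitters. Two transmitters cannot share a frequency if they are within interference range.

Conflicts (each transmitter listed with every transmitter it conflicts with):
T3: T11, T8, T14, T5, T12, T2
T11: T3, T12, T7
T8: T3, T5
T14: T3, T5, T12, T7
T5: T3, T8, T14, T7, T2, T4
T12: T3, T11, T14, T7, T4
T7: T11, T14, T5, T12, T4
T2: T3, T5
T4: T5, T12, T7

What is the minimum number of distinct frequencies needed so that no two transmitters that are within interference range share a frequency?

3

T3, T8, T5 all conflict with each other, so at least 3 frequencies are needed.
3 frequencies suffice: frequency 1 → {T5, T12}; frequency 2 → {T3, T7}; frequency 3 → {T11, T8, T14, T2, T4}. No two conflicting transmitters share a frequency.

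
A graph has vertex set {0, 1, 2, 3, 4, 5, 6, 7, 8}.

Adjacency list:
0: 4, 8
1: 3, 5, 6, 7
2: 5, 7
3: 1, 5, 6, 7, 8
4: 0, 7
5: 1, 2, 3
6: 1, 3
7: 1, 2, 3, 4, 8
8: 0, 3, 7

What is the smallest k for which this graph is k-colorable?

1, 3, 5 form a triangle, so at least 3 colors are needed.
A valid assignment using 3 colors: 0=b, 1=c, 2=a, 3=a, 4=a, 5=b, 6=b, 7=b, 8=c. Each edge has distinct colors on its endpoints.

3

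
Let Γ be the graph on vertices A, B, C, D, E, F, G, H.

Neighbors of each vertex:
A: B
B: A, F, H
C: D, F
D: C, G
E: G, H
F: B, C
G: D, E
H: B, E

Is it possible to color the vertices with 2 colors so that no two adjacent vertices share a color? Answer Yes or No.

The cycle D-G-E-H-B-F-C-D has odd length 7, so it cannot be 2-colored; at least 3 colors are needed.
So 2 colors are not enough.

No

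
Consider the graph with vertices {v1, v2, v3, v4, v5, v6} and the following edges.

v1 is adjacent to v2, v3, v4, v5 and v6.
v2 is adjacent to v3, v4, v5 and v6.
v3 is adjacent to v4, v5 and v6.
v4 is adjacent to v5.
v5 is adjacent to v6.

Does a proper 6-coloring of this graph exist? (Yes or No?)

The chromatic number is 5. v1, v2, v3, v5, v6 are mutually adjacent (a clique of size 5), so at least 5 colors are needed.
5 colors suffice: color 1 → {v2}; color 2 → {v1}; color 3 → {v3}; color 4 → {v5}; color 5 → {v4, v6}.
Since 6 ≥ 5, a proper 6-coloring certainly exists.

Yes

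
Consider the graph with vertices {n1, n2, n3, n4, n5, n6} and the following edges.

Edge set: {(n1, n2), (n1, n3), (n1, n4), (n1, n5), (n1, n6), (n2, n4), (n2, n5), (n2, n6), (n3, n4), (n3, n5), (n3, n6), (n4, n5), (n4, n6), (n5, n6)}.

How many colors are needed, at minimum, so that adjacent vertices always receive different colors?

n1, n2, n4, n5, n6 are mutually adjacent (a clique of size 5), so at least 5 colors are needed.
5 colors suffice: color 1 → {n6}; color 2 → {n1}; color 3 → {n5}; color 4 → {n4}; color 5 → {n2, n3}. No two adjacent vertices share a color.

5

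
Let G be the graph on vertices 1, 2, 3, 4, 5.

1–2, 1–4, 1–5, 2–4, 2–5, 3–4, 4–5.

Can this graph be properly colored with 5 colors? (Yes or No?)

Yes

The chromatic number is 4. 1, 2, 4, 5 are pairwise adjacent (a clique of size 4), so at least 4 colors are needed.
One proper 4-coloring: 1=green, 2=blue, 3=blue, 4=red, 5=yellow.
Since 5 ≥ 4, a proper 5-coloring certainly exists.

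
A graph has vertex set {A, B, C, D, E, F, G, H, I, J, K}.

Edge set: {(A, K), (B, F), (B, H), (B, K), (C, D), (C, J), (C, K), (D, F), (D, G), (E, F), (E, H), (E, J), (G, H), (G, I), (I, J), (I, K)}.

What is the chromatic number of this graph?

The cycle K-C-D-G-I-K has odd length 5, so it cannot be 2-colored; at least 3 colors are needed.
3 colors suffice: A=blue, B=blue, C=blue, D=red, E=blue, F=green, G=blue, H=red, I=green, J=red, K=red. Every edge joins two different colors.

3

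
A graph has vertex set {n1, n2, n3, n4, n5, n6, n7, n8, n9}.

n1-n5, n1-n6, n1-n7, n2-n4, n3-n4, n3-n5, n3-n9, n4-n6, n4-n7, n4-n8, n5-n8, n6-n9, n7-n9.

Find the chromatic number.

3

The cycle n3-n9-n6-n1-n5-n3 has odd length 5, so it cannot be 2-colored; at least 3 colors are needed.
3 colors suffice: color 1 → {n1, n4, n9}; color 2 → {n2, n5, n6, n7}; color 3 → {n3, n8}. No two adjacent vertices share a color.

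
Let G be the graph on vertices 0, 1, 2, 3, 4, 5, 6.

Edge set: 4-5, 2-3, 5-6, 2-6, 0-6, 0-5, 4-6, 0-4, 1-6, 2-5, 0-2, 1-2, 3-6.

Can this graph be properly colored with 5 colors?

The chromatic number is 4. 0, 2, 5, 6 are mutually adjacent (a clique of size 4), so at least 4 colors are needed.
One proper 4-coloring: 0=c, 1=c, 2=b, 3=c, 4=b, 5=d, 6=a.
Since 5 ≥ 4, a proper 5-coloring certainly exists.

Yes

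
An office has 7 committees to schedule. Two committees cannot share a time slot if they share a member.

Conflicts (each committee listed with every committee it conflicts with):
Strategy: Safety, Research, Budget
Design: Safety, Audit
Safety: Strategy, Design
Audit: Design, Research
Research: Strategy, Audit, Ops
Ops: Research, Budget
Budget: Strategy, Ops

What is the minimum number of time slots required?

3

The cycle Audit-Research-Strategy-Safety-Design-Audit has odd length 5, so it cannot be 2-colored; at least 3 time slots are needed.
Using 3 time slots: Strategy=2, Design=1, Safety=3, Audit=2, Research=1, Ops=2, Budget=1. Every pair that conflicts lands in different time slots.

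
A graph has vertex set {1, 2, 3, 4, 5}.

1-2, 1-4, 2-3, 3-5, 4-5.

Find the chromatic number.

The cycle 4-5-3-2-1-4 has odd length 5, so it cannot be 2-colored; at least 3 colors are needed.
3 colors suffice: color a → {1, 3}; color b → {2, 5}; color c → {4}. Each edge has distinct colors on its endpoints.

3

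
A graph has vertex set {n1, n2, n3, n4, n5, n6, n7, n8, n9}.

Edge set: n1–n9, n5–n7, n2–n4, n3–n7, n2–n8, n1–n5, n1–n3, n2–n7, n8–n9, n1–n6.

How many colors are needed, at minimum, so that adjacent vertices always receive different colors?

2

n2 and n8 are adjacent, so at least 2 colors are needed.
2 colors suffice: color R → {n1, n4, n7, n8}; color B → {n2, n3, n5, n6, n9}. No two adjacent vertices share a color.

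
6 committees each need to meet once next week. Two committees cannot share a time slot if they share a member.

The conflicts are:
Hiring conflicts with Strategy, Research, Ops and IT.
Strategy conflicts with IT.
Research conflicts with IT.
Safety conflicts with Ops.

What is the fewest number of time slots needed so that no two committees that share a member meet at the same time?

3

Hiring, Research, IT pairwise conflict, so at least 3 time slots are needed.
3 time slots suffice: time slot 1 → {Hiring, Safety}; time slot 2 → {Ops, IT}; time slot 3 → {Strategy, Research}. No two conflicting committees share a time slot.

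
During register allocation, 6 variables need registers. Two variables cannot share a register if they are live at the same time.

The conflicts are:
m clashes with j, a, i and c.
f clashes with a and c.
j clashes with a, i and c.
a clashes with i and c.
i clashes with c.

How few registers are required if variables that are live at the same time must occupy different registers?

m, j, a, i, c are mutually in conflict, so at least 5 registers are needed.
5 registers suffice: register 1 → {a}; register 2 → {c}; register 3 → {f, i}; register 4 → {m}; register 5 → {j}. Every pair that conflicts lands in different registers.

5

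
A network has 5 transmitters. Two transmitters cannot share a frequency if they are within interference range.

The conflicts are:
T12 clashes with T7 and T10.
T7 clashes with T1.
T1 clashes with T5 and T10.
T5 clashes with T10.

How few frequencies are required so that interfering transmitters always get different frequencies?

3

T1, T5, T10 are mutually in conflict, so at least 3 frequencies are needed.
3 frequencies suffice: frequency 1 → {T7, T10}; frequency 2 → {T12, T1}; frequency 3 → {T5}. Each listed conflict is separated.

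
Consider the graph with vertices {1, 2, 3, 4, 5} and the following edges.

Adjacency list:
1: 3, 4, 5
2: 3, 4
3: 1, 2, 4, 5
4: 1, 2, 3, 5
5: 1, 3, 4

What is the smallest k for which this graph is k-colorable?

4

1, 3, 4, 5 form a clique, so at least 4 colors are needed.
4 colors suffice: color a → {4}; color b → {3}; color c → {1, 2}; color d → {5}. Each edge has distinct colors on its endpoints.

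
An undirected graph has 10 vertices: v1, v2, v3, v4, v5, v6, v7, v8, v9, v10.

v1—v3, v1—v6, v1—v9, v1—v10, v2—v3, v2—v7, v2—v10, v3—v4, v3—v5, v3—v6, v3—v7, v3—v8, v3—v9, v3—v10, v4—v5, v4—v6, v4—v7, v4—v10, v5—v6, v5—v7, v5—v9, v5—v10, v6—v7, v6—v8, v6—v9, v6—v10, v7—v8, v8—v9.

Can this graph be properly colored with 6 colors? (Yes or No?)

Yes

The chromatic number is 5. v3, v4, v5, v6, v7 are mutually adjacent (a clique of size 5), so at least 5 colors are needed.
5 colors suffice: color red → {v3}; color blue → {v2, v6}; color green → {v7, v9, v10}; color yellow → {v1, v5, v8}; color purple → {v4}.
Since 6 ≥ 5, a proper 6-coloring certainly exists.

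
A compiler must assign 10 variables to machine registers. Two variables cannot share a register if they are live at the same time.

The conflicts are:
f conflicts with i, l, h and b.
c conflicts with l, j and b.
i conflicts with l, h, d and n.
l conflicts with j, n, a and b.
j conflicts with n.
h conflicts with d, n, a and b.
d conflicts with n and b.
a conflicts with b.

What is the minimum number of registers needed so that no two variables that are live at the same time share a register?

4

i, h, d, n pairwise conflict, so at least 4 registers are needed.
4 registers suffice: f=3, c=3, i=2, l=1, j=2, h=1, d=4, n=3, a=3, b=2. No two conflicting variables share a register.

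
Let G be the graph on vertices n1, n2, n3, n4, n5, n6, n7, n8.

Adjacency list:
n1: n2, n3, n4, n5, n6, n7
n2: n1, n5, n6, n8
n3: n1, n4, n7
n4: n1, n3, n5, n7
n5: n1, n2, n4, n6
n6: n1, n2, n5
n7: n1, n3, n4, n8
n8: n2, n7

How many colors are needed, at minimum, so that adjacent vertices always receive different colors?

4

n1, n3, n4, n7 form a clique, so at least 4 colors are needed.
One proper 4-coloring: n1=1, n2=2, n3=4, n4=2, n5=3, n6=4, n7=3, n8=1. Every edge joins two different colors.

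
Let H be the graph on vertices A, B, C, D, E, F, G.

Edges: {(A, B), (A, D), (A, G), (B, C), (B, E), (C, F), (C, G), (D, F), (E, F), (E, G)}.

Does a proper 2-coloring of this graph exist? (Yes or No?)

The cycle E-F-D-A-B-E has odd length 5, so it cannot be 2-colored; at least 3 colors are needed.
So 2 colors are not enough.

No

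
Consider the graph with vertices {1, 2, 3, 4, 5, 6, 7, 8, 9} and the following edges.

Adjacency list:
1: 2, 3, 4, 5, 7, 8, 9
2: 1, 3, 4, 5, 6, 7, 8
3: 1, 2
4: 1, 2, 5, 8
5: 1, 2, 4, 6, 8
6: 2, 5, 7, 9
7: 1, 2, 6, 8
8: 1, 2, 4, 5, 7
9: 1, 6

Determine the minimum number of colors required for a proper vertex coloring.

1, 2, 4, 5, 8 are mutually adjacent (a clique of size 5), so at least 5 colors are needed.
5 colors suffice: color red → {1, 6}; color blue → {2, 9}; color green → {3, 5, 7}; color yellow → {8}; color purple → {4}. Each edge has distinct colors on its endpoints.

5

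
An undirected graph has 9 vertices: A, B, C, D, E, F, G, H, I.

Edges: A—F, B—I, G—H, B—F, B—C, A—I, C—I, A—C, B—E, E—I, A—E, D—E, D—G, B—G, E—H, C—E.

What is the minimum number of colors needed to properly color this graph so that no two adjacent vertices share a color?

B, C, E, I are pairwise adjacent (a clique of size 4), so at least 4 colors are needed.
One proper 4-coloring: A=2, B=2, C=4, D=2, E=1, F=1, G=1, H=2, I=3. Every edge joins two different colors.

4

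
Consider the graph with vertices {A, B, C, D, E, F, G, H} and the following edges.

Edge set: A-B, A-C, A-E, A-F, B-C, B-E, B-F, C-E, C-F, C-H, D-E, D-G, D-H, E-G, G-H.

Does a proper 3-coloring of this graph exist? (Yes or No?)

No

A, B, C, E are mutually adjacent (a clique of size 4), so at least 4 colors are needed.
So 3 colors are not enough.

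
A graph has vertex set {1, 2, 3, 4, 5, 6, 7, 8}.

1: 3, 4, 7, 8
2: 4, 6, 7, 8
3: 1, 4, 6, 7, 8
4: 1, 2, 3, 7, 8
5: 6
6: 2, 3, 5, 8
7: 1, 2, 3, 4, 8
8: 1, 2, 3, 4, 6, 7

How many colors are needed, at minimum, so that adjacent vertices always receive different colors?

1, 3, 4, 7, 8 are pairwise adjacent (a clique of size 5), so at least 5 colors are needed.
A valid assignment using 5 colors: 1=purple, 2=green, 3=green, 4=blue, 5=red, 6=blue, 7=yellow, 8=red. Every edge joins two different colors.

5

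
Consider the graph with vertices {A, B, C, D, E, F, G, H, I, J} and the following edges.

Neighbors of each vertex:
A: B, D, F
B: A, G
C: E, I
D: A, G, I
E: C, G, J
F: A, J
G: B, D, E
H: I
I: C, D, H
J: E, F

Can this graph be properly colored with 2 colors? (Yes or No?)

No

The cycle D-I-C-E-G-D has odd length 5, so it cannot be 2-colored; at least 3 colors are needed.
So 2 colors are not enough.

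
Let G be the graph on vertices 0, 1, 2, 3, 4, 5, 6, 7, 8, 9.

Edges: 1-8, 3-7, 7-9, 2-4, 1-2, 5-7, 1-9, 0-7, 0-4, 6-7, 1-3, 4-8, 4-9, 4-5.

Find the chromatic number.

2

5 and 7 are adjacent, so at least 2 colors are needed.
2 colors suffice: color red → {1, 4, 7}; color blue → {0, 2, 3, 5, 6, 8, 9}. Each edge has distinct colors on its endpoints.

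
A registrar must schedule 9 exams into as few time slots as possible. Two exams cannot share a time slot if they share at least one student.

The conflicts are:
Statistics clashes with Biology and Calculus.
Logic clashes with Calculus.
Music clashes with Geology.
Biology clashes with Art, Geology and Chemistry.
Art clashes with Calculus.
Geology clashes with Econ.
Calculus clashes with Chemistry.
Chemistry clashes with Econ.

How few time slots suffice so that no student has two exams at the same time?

Geology and Econ conflict, so at least 2 time slots are needed.
2 time slots suffice: time slot 1 → {Music, Biology, Calculus, Econ}; time slot 2 → {Statistics, Logic, Art, Geology, Chemistry}. Every pair that conflicts lands in different time slots.

2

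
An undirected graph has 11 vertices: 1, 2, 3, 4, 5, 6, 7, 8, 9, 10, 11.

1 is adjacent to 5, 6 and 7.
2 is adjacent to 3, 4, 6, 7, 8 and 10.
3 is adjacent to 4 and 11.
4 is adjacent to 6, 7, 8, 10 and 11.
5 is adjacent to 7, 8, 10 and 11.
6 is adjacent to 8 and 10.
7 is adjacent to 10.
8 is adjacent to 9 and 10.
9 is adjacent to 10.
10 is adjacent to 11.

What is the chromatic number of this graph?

5

2, 4, 6, 8, 10 are pairwise adjacent (a clique of size 5), so at least 5 colors are needed.
5 colors suffice: color a → {1, 3, 10}; color b → {4, 5, 9}; color c → {7, 8, 11}; color d → {2}; color e → {6}. No two adjacent vertices share a color.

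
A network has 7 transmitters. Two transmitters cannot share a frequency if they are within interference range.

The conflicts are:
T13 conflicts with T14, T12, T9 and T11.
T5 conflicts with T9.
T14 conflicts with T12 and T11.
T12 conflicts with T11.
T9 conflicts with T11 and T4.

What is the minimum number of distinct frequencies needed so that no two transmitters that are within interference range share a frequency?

T13, T14, T12, T11 pairwise conflict, so at least 4 frequencies are needed.
4 frequencies suffice: frequency 1 → {T13, T5, T4}; frequency 2 → {T14, T9}; frequency 3 → {T11}; frequency 4 → {T12}. No two conflicting transmitters share a frequency.

4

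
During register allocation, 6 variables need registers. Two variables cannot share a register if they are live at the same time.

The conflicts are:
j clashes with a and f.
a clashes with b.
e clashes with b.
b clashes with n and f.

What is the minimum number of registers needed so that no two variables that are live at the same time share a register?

2

a and b conflict, so at least 2 registers are needed.
2 registers suffice: register 1 → {j, b}; register 2 → {a, e, n, f}. Every pair that conflicts lands in different registers.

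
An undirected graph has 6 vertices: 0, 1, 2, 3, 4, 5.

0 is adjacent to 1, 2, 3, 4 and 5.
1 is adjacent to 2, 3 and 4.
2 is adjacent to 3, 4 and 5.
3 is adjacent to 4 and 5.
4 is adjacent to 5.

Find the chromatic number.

5

0, 1, 2, 3, 4 are mutually adjacent (a clique of size 5), so at least 5 colors are needed.
5 colors suffice: color red → {0}; color blue → {4}; color green → {3}; color yellow → {2}; color purple → {1, 5}. Each edge has distinct colors on its endpoints.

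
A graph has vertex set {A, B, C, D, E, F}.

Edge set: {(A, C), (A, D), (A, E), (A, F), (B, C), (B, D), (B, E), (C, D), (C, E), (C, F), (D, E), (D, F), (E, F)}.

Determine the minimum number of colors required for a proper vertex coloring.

5

A, C, D, E, F are pairwise adjacent (a clique of size 5), so at least 5 colors are needed.
5 colors suffice: A=5, B=4, C=3, D=2, E=1, F=4. Every edge joins two different colors.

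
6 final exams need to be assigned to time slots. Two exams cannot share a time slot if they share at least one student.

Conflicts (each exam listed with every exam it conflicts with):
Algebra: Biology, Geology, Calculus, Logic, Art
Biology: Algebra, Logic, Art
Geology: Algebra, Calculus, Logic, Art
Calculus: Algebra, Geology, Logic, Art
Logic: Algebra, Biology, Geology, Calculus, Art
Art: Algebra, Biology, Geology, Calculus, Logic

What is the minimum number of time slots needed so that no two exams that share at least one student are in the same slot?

5

Algebra, Geology, Calculus, Logic, Art are mutually in conflict, so at least 5 time slots are needed.
5 time slots suffice: time slot 1 → {Logic}; time slot 2 → {Art}; time slot 3 → {Algebra}; time slot 4 → {Biology, Calculus}; time slot 5 → {Geology}. Each listed conflict is separated.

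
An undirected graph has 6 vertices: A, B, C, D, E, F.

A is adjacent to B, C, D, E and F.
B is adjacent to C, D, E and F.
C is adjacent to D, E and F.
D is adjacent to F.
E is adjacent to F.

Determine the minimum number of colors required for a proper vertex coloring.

A, B, C, E, F are pairwise adjacent (a clique of size 5), so at least 5 colors are needed.
A valid assignment using 5 colors: A=4, B=3, C=1, D=5, E=5, F=2. Every edge joins two different colors.

5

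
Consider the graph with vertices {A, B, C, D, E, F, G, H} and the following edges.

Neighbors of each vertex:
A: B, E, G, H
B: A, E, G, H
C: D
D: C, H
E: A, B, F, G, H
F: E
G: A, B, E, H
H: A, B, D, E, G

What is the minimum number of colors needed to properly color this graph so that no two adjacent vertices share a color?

5

A, B, E, G, H are pairwise adjacent (a clique of size 5), so at least 5 colors are needed.
One proper 5-coloring: A=5, B=3, C=1, D=2, E=2, F=1, G=4, H=1. No two adjacent vertices share a color.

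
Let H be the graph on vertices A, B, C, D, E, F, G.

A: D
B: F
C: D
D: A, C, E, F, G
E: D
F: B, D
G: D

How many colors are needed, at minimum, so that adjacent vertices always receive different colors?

2

B and F are adjacent, so at least 2 colors are needed.
A valid assignment using 2 colors: A=2, B=1, C=2, D=1, E=2, F=2, G=2. No two adjacent vertices share a color.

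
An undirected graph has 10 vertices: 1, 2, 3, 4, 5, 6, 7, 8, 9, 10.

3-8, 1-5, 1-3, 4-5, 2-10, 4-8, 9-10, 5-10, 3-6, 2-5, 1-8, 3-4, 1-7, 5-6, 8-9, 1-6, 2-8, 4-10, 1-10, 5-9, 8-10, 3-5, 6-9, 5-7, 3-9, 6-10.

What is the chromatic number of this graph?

1, 5, 6, 10 are pairwise adjacent (a clique of size 4), so at least 4 colors are needed.
4 colors suffice: color red → {5, 8}; color blue → {3, 7, 10}; color green → {1, 2, 4, 9}; color yellow → {6}. No two adjacent vertices share a color.

4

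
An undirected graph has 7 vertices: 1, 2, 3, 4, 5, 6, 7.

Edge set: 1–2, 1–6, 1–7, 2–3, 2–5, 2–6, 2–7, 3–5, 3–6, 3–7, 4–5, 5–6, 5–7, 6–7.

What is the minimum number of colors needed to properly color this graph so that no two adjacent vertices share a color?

2, 3, 5, 6, 7 are mutually adjacent (a clique of size 5), so at least 5 colors are needed.
A valid assignment using 5 colors: 1=d, 2=c, 3=e, 4=a, 5=d, 6=b, 7=a. Every edge joins two different colors.

5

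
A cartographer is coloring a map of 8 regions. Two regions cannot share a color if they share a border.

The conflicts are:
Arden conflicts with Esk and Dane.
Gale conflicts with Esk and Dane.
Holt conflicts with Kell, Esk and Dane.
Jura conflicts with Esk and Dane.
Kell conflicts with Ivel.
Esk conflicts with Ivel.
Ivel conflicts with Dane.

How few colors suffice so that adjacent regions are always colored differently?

2

Kell and Ivel conflict, so at least 2 colors are needed.
2 colors suffice: color 1 → {Kell, Esk, Dane}; color 2 → {Arden, Gale, Holt, Jura, Ivel}. Every pair that conflicts lands in different colors.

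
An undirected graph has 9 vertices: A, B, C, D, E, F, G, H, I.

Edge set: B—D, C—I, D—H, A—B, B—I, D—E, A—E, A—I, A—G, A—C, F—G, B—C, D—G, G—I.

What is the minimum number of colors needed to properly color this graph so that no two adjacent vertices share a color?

4

A, B, C, I are pairwise adjacent (a clique of size 4), so at least 4 colors are needed.
4 colors suffice: color red → {A, D, F}; color blue → {B, E, G, H}; color green → {I}; color yellow → {C}. Every edge joins two different colors.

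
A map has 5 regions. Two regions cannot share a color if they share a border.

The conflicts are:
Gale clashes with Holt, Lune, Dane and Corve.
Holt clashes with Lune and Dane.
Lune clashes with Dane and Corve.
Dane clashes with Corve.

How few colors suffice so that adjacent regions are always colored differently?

4

Gale, Holt, Lune, Dane all conflict with each other, so at least 4 colors are needed.
4 colors suffice: color 1 → {Dane}; color 2 → {Lune}; color 3 → {Gale}; color 4 → {Holt, Corve}. No two conflicting regions share a color.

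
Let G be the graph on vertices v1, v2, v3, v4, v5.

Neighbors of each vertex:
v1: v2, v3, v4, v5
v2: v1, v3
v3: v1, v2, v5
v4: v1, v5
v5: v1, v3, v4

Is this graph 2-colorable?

No

v1, v4, v5 form a triangle, so at least 3 colors are needed.
So 2 colors are not enough.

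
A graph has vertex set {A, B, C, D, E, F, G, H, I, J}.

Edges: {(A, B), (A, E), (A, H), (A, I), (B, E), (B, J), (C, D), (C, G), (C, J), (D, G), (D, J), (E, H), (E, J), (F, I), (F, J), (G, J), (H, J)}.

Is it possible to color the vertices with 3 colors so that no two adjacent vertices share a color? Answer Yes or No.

No

C, D, G, J form a clique, so at least 4 colors are needed.
So 3 colors are not enough.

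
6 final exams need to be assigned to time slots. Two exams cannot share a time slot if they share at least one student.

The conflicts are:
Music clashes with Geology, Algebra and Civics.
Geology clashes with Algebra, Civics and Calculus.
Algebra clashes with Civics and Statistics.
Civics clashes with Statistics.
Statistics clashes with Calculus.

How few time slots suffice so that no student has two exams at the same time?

Music, Geology, Algebra, Civics all conflict with each other, so at least 4 time slots are needed.
A valid assignment using 4 time slots: Music=4, Geology=2, Algebra=3, Civics=1, Statistics=2, Calculus=1. Each listed conflict is separated.

4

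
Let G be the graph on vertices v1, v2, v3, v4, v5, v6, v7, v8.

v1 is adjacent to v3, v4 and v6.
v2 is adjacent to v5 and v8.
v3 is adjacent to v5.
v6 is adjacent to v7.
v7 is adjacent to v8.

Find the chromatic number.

The cycle v3-v1-v6-v7-v8-v2-v5-v3 has odd length 7, so it cannot be 2-colored; at least 3 colors are needed.
3 colors suffice: v1=1, v2=1, v3=2, v4=2, v5=3, v6=2, v7=1, v8=2. Every edge joins two different colors.

3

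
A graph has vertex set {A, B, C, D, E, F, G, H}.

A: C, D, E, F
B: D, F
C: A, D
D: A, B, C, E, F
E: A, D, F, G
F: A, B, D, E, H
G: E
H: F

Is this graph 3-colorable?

A, D, E, F are mutually adjacent (a clique of size 4), so at least 4 colors are needed.
So 3 colors are not enough.

No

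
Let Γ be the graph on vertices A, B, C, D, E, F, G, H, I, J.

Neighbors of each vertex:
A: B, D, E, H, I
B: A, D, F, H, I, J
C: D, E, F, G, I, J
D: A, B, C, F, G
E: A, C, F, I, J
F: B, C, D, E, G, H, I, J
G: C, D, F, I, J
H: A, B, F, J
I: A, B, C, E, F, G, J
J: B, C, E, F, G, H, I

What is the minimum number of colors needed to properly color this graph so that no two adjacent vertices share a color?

5

C, E, F, I, J are pairwise adjacent (a clique of size 5), so at least 5 colors are needed.
5 colors suffice: color red → {A, F}; color blue → {D, J}; color green → {H, I}; color yellow → {B, C}; color purple → {E, G}. Each edge has distinct colors on its endpoints.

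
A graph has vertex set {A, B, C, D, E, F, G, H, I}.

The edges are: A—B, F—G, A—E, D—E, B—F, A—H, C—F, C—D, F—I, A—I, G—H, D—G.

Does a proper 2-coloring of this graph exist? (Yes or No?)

The cycle H-A-B-F-G-H has odd length 5, so it cannot be 2-colored; at least 3 colors are needed.
So 2 colors are not enough.

No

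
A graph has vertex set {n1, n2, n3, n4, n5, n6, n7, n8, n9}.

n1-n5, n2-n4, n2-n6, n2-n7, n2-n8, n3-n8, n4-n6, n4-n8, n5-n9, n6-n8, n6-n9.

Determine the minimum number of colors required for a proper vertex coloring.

4

n2, n4, n6, n8 are pairwise adjacent (a clique of size 4), so at least 4 colors are needed.
One proper 4-coloring: n1=2, n2=1, n3=1, n4=4, n5=1, n6=3, n7=2, n8=2, n9=2. Each edge has distinct colors on its endpoints.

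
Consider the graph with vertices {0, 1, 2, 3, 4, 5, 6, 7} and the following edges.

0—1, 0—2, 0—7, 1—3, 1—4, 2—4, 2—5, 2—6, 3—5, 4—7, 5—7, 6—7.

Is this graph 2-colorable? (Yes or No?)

The cycle 5-2-4-1-3-5 has odd length 5, so it cannot be 2-colored; at least 3 colors are needed.
So 2 colors are not enough.

No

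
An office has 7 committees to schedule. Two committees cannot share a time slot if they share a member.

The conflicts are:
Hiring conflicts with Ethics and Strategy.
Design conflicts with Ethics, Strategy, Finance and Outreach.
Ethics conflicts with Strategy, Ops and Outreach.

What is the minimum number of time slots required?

3

Hiring, Ethics, Strategy all conflict with each other, so at least 3 time slots are needed.
3 time slots suffice: Hiring=2, Design=2, Ethics=1, Strategy=3, Finance=1, Ops=2, Outreach=3. Each listed conflict is separated.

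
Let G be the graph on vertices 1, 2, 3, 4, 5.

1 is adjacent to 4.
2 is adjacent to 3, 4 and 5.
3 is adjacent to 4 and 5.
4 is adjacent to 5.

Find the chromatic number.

2, 3, 4, 5 are mutually adjacent (a clique of size 4), so at least 4 colors are needed.
4 colors suffice: 1=blue, 2=blue, 3=green, 4=red, 5=yellow. No two adjacent vertices share a color.

4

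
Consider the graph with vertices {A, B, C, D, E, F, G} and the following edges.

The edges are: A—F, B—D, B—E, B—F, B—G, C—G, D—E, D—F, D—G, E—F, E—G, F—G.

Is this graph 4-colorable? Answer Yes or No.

No

B, D, E, F, G are mutually adjacent (a clique of size 5), so at least 5 colors are needed.
So 4 colors are not enough.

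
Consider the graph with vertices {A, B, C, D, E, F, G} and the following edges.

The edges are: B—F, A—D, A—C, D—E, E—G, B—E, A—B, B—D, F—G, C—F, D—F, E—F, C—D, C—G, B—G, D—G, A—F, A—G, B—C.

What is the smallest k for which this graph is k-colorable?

A, B, C, D, F, G form a clique, so at least 6 colors are needed.
6 colors suffice: color 1 → {B}; color 2 → {D}; color 3 → {F}; color 4 → {G}; color 5 → {C, E}; color 6 → {A}. No two adjacent vertices share a color.

6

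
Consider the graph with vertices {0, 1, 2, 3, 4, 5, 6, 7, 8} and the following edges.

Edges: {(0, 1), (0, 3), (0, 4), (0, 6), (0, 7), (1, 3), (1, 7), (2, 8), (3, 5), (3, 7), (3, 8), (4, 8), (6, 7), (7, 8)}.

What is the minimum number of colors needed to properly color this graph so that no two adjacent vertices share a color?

0, 1, 3, 7 are mutually adjacent (a clique of size 4), so at least 4 colors are needed.
4 colors suffice: 0=c, 1=d, 2=a, 3=b, 4=a, 5=a, 6=b, 7=a, 8=c. No two adjacent vertices share a color.

4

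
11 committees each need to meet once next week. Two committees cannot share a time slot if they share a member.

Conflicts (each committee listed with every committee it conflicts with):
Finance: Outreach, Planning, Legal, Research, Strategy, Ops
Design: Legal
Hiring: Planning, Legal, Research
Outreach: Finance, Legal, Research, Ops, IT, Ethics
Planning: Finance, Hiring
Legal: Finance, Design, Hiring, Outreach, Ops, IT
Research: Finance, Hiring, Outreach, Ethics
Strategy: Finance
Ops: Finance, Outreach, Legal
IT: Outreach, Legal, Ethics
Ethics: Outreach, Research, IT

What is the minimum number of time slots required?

4

Finance, Outreach, Legal, Ops are mutually in conflict, so at least 4 time slots are needed.
Using 4 time slots: Finance=2, Design=2, Hiring=2, Outreach=3, Planning=1, Legal=1, Research=1, Strategy=1, Ops=4, IT=2, Ethics=4. No two conflicting committees share a time slot.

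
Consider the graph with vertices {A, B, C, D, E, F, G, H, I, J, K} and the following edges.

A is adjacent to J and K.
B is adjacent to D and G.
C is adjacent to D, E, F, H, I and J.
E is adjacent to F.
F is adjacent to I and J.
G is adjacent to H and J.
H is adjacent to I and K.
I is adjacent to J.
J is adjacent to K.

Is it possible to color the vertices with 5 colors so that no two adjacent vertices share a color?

The chromatic number is 4. C, F, I, J are mutually adjacent (a clique of size 4), so at least 4 colors are needed.
4 colors suffice: color 1 → {D, E, H, J}; color 2 → {C, G, K}; color 3 → {A, B, F}; color 4 → {I}.
Since 5 ≥ 4, a proper 5-coloring certainly exists.

Yes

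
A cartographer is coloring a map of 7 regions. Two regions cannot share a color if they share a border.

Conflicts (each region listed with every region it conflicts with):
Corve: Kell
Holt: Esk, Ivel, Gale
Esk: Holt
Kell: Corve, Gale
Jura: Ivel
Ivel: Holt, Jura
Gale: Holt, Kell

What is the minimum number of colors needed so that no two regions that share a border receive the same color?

2

Holt and Esk conflict, so at least 2 colors are needed.
2 colors suffice: color 1 → {Holt, Kell, Jura}; color 2 → {Corve, Esk, Ivel, Gale}. No two conflicting regions share a color.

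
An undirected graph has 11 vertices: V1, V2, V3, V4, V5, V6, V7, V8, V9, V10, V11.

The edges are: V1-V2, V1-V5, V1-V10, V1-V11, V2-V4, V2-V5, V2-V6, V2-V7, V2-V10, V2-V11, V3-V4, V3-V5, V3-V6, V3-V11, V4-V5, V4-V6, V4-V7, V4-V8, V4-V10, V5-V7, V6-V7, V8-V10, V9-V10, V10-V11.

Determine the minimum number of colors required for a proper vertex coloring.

4

V2, V4, V6, V7 are pairwise adjacent (a clique of size 4), so at least 4 colors are needed.
A valid assignment using 4 colors: V1=1, V2=2, V3=2, V4=1, V5=3, V6=3, V7=4, V8=2, V9=1, V10=3, V11=4. Each edge has distinct colors on its endpoints.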